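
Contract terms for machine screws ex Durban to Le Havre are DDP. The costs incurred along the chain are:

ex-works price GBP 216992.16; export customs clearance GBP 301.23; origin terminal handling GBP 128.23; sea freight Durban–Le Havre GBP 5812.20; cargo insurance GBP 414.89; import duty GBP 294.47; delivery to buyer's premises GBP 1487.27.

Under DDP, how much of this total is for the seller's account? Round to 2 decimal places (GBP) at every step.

Seller's account: GBP 225430.45

DDP: the seller bears all costs including import duty.
Seller's account: goods 216992.16 + export clearance 301.23 + origin terminal 128.23 + freight 5812.20 + insurance 414.89 + duty 294.47 + delivery 1487.27 = 225430.45
Buyer's account: 0.00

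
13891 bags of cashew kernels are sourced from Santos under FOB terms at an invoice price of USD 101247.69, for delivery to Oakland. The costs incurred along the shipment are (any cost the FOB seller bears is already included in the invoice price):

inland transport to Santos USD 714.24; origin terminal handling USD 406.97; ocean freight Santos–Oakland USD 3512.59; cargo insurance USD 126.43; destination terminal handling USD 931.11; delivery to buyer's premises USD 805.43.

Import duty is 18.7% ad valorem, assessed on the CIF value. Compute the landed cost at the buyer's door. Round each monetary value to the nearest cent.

Total landed cost: USD 126237.06

FOB: the seller bears costs until goods are on board at the origin port; the buyer bears freight, insurance and all costs thereafter.
Already in the invoice (seller's account under FOB): inland to port, origin terminal — exclude.
CIF value = FOB price + freight + insurance = 101247.69 + 3512.59 + 126.43 = 104886.71
Import duty = 104886.71 × 18.7% = 19613.81
Buyer bears: freight 3512.59 + insurance 126.43 + destination terminal 931.11 + delivery 805.43 + duty 19613.81 = 24989.37
Landed cost = invoice 101247.69 + 24989.37 = 126237.06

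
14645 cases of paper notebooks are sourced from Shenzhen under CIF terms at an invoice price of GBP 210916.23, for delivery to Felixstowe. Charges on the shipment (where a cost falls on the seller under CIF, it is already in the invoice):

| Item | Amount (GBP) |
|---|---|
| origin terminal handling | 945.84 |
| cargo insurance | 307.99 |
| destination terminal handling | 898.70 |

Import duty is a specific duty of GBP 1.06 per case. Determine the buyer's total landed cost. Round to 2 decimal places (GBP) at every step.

Total landed cost: GBP 227338.63

CIF: the seller pays costs through ocean freight and marine insurance to the destination port.
Already in the invoice (seller's account under CIF): origin terminal, insurance — exclude.
The CIF price already equals the CIF value: 210916.23
Import duty = 14645 × 1.06 = 15523.70
Buyer bears: destination terminal 898.70 + duty 15523.70 = 16422.40
Landed cost = invoice 210916.23 + 16422.40 = 227338.63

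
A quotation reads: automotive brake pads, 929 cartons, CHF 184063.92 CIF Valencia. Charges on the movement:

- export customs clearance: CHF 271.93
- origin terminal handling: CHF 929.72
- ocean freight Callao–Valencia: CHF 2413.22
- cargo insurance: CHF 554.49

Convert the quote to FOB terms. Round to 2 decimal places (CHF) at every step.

Not relevant to the conversion: origin terminal, export clearance — on the seller under both CIF and FOB; already in the CIF price and stays in the FOB price.
From CIF to FOB, the seller no longer bears: freight, insurance.
FOB price = 184063.92 − 2413.22 − 554.49 = 181096.21

FOB price: CHF 181096.21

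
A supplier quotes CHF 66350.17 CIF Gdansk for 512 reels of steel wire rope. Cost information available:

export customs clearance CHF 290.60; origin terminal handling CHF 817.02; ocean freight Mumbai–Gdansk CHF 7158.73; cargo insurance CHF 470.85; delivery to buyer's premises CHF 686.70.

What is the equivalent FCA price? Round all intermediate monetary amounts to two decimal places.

Not relevant to the conversion: export clearance — on the seller under both CIF and FCA; already in the CIF price and stays in the FCA price. delivery — on the buyer under both terms; not part of either seller's price.
From CIF to FCA, the seller no longer bears: origin terminal, freight, insurance.
FCA price = 66350.17 − 817.02 − 7158.73 − 470.85 = 57903.57

FCA price: CHF 57903.57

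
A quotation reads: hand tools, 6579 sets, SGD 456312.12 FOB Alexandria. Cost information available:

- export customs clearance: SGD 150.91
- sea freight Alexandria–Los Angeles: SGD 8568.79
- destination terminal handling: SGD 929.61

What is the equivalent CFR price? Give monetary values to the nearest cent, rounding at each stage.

CFR price: SGD 464880.91

Not relevant to the conversion: export clearance — on the seller under both FOB and CFR; already in the FOB price and stays in the CFR price. destination terminal — on the buyer under both terms; not part of either seller's price.
From FOB to CFR, the seller additionally bears: freight.
CFR price = 456312.12 + 8568.79 = 464880.91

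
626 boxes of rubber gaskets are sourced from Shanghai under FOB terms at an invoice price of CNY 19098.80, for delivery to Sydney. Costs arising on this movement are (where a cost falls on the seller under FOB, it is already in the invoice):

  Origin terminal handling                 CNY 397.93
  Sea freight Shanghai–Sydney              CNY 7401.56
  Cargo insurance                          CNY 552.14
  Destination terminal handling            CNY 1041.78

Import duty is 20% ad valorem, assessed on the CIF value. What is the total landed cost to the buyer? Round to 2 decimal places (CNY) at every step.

FOB: the seller bears costs until goods are on board at the origin port; the buyer bears freight, insurance and all costs thereafter.
Already in the invoice (seller's account under FOB): origin terminal — exclude.
CIF value = FOB price + freight + insurance = 19098.80 + 7401.56 + 552.14 = 27052.50
Import duty = 27052.50 × 20% = 5410.50
Buyer bears: freight 7401.56 + insurance 552.14 + destination terminal 1041.78 + duty 5410.50 = 14405.98
Landed cost = invoice 19098.80 + 14405.98 = 33504.78

Total landed cost: CNY 33504.78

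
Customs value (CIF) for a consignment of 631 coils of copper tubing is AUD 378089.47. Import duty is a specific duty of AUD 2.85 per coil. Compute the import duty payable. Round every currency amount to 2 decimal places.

Import duty: AUD 1798.35

Import duty = 631 × 2.85 = 1798.35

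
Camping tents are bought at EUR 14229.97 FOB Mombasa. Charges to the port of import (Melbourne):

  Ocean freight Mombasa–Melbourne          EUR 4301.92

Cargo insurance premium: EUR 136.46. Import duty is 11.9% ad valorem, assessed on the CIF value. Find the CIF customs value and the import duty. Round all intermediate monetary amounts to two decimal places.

CIF value: EUR 18668.35; import duty: EUR 2221.53

CIF = FOB price + freight + insurance
CIF = 14229.97 + 4301.92 + 136.46 = 18668.35
Import duty = 18668.35 × 11.9% = 2221.53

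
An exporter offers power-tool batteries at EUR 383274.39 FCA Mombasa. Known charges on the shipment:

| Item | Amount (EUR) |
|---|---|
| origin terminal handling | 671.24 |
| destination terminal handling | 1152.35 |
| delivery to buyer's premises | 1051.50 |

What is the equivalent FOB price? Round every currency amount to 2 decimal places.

FOB price: EUR 383945.63

Not relevant to the conversion: delivery, destination terminal — on the buyer under both terms; not part of either seller's price.
From FCA to FOB, the seller additionally bears: origin terminal.
FOB price = 383274.39 + 671.24 = 383945.63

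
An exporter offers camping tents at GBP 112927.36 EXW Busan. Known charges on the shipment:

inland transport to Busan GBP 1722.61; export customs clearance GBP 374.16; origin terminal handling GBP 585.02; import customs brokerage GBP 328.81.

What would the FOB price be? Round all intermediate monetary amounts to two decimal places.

FOB price: GBP 115609.15

Not relevant to the conversion: brokerage — on the buyer under both terms; not part of either seller's price.
From EXW to FOB, the seller additionally bears: inland to port, export clearance, origin terminal.
FOB price = 112927.36 + 1722.61 + 374.16 + 585.02 = 115609.15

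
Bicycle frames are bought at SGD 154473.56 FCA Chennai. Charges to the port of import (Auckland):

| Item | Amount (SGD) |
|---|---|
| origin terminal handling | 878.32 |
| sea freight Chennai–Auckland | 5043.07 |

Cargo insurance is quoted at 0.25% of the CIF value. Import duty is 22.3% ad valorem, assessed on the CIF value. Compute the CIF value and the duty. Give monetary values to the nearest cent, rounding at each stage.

Let C be the CIF value. C = FCA price + pre-shipment costs + freight + 0.25% × C
C − 0.25% × C = 154473.56 + 878.32 + 5043.07
0.9975 × C = 160394.95
C = 160394.95 / 0.9975 = 160796.94
Insurance premium = 0.25% × 160796.94 = 401.99
Import duty = 160796.94 × 22.3% = 35857.72

CIF value: SGD 160796.94; import duty: SGD 35857.72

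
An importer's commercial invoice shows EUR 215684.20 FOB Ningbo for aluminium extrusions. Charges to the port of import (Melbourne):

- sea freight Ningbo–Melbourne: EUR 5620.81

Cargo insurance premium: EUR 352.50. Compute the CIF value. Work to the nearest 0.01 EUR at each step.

CIF = FOB price + freight + insurance
CIF = 215684.20 + 5620.81 + 352.50 = 221657.51

CIF value: EUR 221657.51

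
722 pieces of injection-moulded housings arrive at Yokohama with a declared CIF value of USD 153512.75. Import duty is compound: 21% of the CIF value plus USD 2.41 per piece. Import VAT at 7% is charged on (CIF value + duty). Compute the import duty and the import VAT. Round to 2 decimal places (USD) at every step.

Import duty: USD 33977.70; import VAT: USD 13124.33

Ad valorem component: 153512.75 × 21% = 32237.68
Specific component: 722 × 2.41 = 1740.02
Import duty = 32237.68 + 1740.02 = 33977.70
VAT base = CIF + duty = 153512.75 + 33977.70 = 187490.45
Import VAT = 187490.45 × 7% = 13124.33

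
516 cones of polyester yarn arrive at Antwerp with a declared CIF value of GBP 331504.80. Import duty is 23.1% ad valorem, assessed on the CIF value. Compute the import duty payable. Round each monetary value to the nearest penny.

Import duty = 331504.80 × 23.1% = 76577.61

Import duty: GBP 76577.61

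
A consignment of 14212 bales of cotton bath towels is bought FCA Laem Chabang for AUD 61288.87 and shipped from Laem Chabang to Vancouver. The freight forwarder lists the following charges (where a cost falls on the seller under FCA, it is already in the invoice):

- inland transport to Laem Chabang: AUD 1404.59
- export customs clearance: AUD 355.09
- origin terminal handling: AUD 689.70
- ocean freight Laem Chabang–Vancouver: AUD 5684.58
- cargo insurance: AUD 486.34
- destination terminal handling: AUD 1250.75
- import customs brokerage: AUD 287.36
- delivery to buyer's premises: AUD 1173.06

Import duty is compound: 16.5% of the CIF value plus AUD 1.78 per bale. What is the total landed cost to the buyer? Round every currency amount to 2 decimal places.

Total landed cost: AUD 107402.69

FCA: the seller delivers export-cleared goods to the carrier; the buyer bears costs from that point.
Already in the invoice (seller's account under FCA): inland to port, export clearance — exclude.
CIF value = FCA price + origin terminal + freight + insurance = 61288.87 + 689.70 + 5684.58 + 486.34 = 68149.49
Ad valorem component: 68149.49 × 16.5% = 11244.67
Specific component: 14212 × 1.78 = 25297.36
Import duty = 11244.67 + 25297.36 = 36542.03
Buyer bears: origin terminal 689.70 + freight 5684.58 + insurance 486.34 + destination terminal 1250.75 + brokerage 287.36 + delivery 1173.06 + duty 36542.03 = 46113.82
Landed cost = invoice 61288.87 + 46113.82 = 107402.69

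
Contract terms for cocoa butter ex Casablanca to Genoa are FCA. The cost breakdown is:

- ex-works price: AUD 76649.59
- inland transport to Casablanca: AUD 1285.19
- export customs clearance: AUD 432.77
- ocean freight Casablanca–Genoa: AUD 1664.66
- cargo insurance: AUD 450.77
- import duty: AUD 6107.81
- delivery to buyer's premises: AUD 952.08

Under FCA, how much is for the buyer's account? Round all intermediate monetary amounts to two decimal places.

Buyer's account: AUD 9175.32

FCA: the seller delivers export-cleared goods to the carrier; the buyer bears costs from that point.
Seller's account: goods 76649.59 + inland to port 1285.19 + export clearance 432.77 = 78367.55
Buyer's account: freight 1664.66 + insurance 450.77 + duty 6107.81 + delivery 952.08 = 9175.32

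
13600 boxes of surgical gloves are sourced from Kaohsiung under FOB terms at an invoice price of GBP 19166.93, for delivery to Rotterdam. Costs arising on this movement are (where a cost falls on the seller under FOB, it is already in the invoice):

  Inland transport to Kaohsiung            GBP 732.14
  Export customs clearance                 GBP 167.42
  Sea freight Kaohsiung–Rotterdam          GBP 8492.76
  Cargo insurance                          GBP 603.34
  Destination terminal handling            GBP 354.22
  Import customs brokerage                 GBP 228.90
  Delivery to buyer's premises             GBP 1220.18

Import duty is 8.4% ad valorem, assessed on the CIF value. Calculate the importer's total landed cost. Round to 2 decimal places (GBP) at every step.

Total landed cost: GBP 32440.42

FOB: the seller bears costs until goods are on board at the origin port; the buyer bears freight, insurance and all costs thereafter.
Already in the invoice (seller's account under FOB): inland to port, export clearance — exclude.
CIF value = FOB price + freight + insurance = 19166.93 + 8492.76 + 603.34 = 28263.03
Import duty = 28263.03 × 8.4% = 2374.09
Buyer bears: freight 8492.76 + insurance 603.34 + destination terminal 354.22 + brokerage 228.90 + delivery 1220.18 + duty 2374.09 = 13273.49
Landed cost = invoice 19166.93 + 13273.49 = 32440.42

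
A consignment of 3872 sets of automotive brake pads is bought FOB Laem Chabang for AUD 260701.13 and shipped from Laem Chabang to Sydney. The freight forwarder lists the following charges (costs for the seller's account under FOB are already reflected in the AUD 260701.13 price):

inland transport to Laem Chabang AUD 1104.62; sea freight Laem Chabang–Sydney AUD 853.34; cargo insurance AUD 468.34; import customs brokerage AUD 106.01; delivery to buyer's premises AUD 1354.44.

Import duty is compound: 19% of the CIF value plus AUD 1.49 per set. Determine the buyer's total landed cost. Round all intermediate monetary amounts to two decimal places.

Total landed cost: AUD 319036.87

FOB: the seller bears costs until goods are on board at the origin port; the buyer bears freight, insurance and all costs thereafter.
Already in the invoice (seller's account under FOB): inland to port — exclude.
CIF value = FOB price + freight + insurance = 260701.13 + 853.34 + 468.34 = 262022.81
Ad valorem component: 262022.81 × 19% = 49784.33
Specific component: 3872 × 1.49 = 5769.28
Import duty = 49784.33 + 5769.28 = 55553.61
Buyer bears: freight 853.34 + insurance 468.34 + brokerage 106.01 + delivery 1354.44 + duty 55553.61 = 58335.74
Landed cost = invoice 260701.13 + 58335.74 = 319036.87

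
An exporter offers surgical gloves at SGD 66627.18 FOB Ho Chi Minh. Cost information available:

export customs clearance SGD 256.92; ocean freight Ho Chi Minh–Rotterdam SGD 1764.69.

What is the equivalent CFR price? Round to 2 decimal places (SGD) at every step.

Not relevant to the conversion: export clearance — on the seller under both FOB and CFR; already in the FOB price and stays in the CFR price.
From FOB to CFR, the seller additionally bears: freight.
CFR price = 66627.18 + 1764.69 = 68391.87

CFR price: SGD 68391.87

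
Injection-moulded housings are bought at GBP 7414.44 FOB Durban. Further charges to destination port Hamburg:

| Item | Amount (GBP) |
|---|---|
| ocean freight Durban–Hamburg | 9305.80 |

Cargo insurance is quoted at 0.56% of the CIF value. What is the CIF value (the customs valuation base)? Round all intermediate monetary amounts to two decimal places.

CIF value: GBP 16814.40

Let C be the CIF value. C = FOB price + freight + 0.56% × C
C − 0.56% × C = 7414.44 + 9305.80
0.9944 × C = 16720.24
C = 16720.24 / 0.9944 = 16814.40
Insurance premium = 0.56% × 16814.40 = 94.16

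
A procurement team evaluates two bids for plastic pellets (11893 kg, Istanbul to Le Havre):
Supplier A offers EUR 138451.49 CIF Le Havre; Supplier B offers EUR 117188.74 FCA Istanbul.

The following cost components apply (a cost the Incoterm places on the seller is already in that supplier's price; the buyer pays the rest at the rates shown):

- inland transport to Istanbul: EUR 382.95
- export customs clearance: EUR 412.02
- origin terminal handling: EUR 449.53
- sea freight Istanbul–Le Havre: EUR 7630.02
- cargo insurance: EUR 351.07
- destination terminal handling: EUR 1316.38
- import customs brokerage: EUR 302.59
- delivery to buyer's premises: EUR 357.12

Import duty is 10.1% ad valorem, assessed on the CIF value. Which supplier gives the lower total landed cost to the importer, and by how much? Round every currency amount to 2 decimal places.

Supplier B is cheaper by EUR 14128.17

Supplier A (CIF):
The CIF price already equals the CIF value: 138451.49
Import duty = 138451.49 × 10.1% = 13983.60
Buyer bears (A): 1316.38 + 302.59 + 357.12 = 1976.09
Landed cost (A) = invoice 138451.49 + 1976.09 + duty 13983.60 = 154411.18
Supplier B (FCA):
CIF value = FCA price + origin terminal + freight + insurance = 117188.74 + 449.53 + 7630.02 + 351.07 = 125619.36
Import duty = 125619.36 × 10.1% = 12687.56
Buyer bears (B): 449.53 + 7630.02 + 351.07 + 1316.38 + 302.59 + 357.12 = 10406.71
Landed cost (B) = invoice 117188.74 + 10406.71 + duty 12687.56 = 140283.01
Difference = |154411.18 − 140283.01| = 14128.17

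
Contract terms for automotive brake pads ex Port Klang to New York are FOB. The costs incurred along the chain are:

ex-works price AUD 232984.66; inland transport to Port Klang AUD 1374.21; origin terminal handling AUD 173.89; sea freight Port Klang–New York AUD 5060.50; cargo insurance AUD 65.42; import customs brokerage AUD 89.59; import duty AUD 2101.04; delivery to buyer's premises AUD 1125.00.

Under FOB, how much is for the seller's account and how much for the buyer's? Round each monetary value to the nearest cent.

FOB: the seller bears costs until goods are on board at the origin port; the buyer bears freight, insurance and all costs thereafter.
Seller's account: goods 232984.66 + inland to port 1374.21 + origin terminal 173.89 = 234532.76
Buyer's account: freight 5060.50 + insurance 65.42 + brokerage 89.59 + duty 2101.04 + delivery 1125.00 = 8441.55

Seller: AUD 234532.76; buyer: AUD 8441.55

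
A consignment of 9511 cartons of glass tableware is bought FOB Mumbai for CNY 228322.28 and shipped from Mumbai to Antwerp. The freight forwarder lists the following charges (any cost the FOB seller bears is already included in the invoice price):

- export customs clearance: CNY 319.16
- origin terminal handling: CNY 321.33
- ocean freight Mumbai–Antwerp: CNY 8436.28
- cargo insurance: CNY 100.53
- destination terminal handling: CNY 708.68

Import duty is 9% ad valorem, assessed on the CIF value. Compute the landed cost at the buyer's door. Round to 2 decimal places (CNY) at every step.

FOB: the seller bears costs until goods are on board at the origin port; the buyer bears freight, insurance and all costs thereafter.
Already in the invoice (seller's account under FOB): export clearance, origin terminal — exclude.
CIF value = FOB price + freight + insurance = 228322.28 + 8436.28 + 100.53 = 236859.09
Import duty = 236859.09 × 9% = 21317.32
Buyer bears: freight 8436.28 + insurance 100.53 + destination terminal 708.68 + duty 21317.32 = 30562.81
Landed cost = invoice 228322.28 + 30562.81 = 258885.09

Total landed cost: CNY 258885.09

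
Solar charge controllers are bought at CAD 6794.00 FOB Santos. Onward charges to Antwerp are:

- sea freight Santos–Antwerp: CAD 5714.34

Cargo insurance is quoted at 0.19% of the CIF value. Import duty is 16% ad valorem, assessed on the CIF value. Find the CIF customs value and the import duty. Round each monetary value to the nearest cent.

CIF value: CAD 12532.15; import duty: CAD 2005.14

Let C be the CIF value. C = FOB price + freight + 0.19% × C
C − 0.19% × C = 6794.00 + 5714.34
0.9981 × C = 12508.34
C = 12508.34 / 0.9981 = 12532.15
Insurance premium = 0.19% × 12532.15 = 23.81
Import duty = 12532.15 × 16% = 2005.14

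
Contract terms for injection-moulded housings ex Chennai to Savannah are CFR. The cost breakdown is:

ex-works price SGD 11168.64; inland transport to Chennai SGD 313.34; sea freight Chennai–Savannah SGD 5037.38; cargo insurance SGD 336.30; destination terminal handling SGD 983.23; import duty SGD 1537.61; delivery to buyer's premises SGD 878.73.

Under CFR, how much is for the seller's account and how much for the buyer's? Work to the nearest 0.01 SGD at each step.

CFR: the seller pays costs through ocean freight to the destination port, but not insurance.
Seller's account: goods 11168.64 + inland to port 313.34 + freight 5037.38 = 16519.36
Buyer's account: insurance 336.30 + destination terminal 983.23 + duty 1537.61 + delivery 878.73 = 3735.87

Seller: SGD 16519.36; buyer: SGD 3735.87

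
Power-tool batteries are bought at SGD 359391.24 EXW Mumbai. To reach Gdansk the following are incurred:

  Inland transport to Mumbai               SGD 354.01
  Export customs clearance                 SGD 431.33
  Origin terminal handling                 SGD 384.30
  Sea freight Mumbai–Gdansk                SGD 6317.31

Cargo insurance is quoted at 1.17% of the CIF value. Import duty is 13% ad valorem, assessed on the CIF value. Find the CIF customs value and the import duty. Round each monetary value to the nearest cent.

CIF value: SGD 371221.48; import duty: SGD 48258.79

Let C be the CIF value. C = EXW price + pre-shipment costs + freight + 1.17% × C
C − 1.17% × C = 359391.24 + 354.01 + 431.33 + 384.30 + 6317.31
0.9883 × C = 366878.19
C = 366878.19 / 0.9883 = 371221.48
Insurance premium = 1.17% × 371221.48 = 4343.29
Import duty = 371221.48 × 13% = 48258.79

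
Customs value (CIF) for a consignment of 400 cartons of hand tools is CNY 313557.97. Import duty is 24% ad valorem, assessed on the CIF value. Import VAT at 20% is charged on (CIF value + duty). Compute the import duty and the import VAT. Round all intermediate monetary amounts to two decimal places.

Import duty = 313557.97 × 24% = 75253.91
VAT base = CIF + duty = 313557.97 + 75253.91 = 388811.88
Import VAT = 388811.88 × 20% = 77762.38

Import duty: CNY 75253.91; import VAT: CNY 77762.38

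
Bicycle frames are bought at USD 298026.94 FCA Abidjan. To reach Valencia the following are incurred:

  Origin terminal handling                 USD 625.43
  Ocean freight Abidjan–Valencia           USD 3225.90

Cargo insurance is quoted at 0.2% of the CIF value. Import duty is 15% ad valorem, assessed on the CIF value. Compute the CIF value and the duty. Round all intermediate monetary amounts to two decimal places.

Let C be the CIF value. C = FCA price + pre-shipment costs + freight + 0.2% × C
C − 0.2% × C = 298026.94 + 625.43 + 3225.90
0.998 × C = 301878.27
C = 301878.27 / 0.998 = 302483.24
Insurance premium = 0.2% × 302483.24 = 604.97
Import duty = 302483.24 × 15% = 45372.49

CIF value: USD 302483.24; import duty: USD 45372.49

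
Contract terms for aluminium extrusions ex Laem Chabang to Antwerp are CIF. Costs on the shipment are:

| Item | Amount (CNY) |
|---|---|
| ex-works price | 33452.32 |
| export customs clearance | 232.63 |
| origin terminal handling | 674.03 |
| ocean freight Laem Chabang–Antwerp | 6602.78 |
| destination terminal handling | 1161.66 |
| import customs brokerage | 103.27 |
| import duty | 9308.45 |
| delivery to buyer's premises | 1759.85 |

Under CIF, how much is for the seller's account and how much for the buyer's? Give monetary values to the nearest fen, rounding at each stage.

Seller: CNY 40961.76; buyer: CNY 12333.23

CIF: the seller pays costs through ocean freight and marine insurance to the destination port.
Seller's account: goods 33452.32 + export clearance 232.63 + origin terminal 674.03 + freight 6602.78 = 40961.76
Buyer's account: destination terminal 1161.66 + brokerage 103.27 + duty 9308.45 + delivery 1759.85 = 12333.23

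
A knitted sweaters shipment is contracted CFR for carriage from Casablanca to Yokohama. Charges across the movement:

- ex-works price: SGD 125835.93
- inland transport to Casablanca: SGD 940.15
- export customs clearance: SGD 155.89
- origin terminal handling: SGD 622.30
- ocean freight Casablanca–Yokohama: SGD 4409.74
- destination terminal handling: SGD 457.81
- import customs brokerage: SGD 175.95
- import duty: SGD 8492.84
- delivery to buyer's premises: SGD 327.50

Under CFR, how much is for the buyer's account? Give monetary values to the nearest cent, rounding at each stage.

Buyer's account: SGD 9454.10

CFR: the seller pays costs through ocean freight to the destination port, but not insurance.
Seller's account: goods 125835.93 + inland to port 940.15 + export clearance 155.89 + origin terminal 622.30 + freight 4409.74 = 131964.01
Buyer's account: destination terminal 457.81 + brokerage 175.95 + duty 8492.84 + delivery 327.50 = 9454.10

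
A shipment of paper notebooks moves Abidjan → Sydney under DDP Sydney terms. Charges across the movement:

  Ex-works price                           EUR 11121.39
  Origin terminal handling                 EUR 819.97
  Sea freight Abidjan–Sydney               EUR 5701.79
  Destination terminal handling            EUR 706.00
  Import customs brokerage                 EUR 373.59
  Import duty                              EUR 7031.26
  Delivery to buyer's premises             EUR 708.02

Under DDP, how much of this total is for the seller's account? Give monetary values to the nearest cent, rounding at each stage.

Seller's account: EUR 26462.02

DDP: the seller bears all costs including import duty.
Seller's account: goods 11121.39 + origin terminal 819.97 + freight 5701.79 + destination terminal 706.00 + brokerage 373.59 + duty 7031.26 + delivery 708.02 = 26462.02
Buyer's account: 0.00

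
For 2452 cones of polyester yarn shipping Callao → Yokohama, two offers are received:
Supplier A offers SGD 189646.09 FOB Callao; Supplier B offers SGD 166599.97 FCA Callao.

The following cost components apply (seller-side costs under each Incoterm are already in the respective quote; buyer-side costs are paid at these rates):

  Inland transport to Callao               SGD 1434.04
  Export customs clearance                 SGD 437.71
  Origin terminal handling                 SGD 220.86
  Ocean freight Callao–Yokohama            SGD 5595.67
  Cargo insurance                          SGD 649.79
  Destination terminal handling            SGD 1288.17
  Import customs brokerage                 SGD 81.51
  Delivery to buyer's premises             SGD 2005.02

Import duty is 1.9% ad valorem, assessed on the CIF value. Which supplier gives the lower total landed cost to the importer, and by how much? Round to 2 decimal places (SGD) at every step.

Supplier B is cheaper by SGD 23258.94

Supplier A (FOB):
CIF value = FOB price + freight + insurance = 189646.09 + 5595.67 + 649.79 = 195891.55
Import duty = 195891.55 × 1.9% = 3721.94
Buyer bears (A): 5595.67 + 649.79 + 1288.17 + 81.51 + 2005.02 = 9620.16
Landed cost (A) = invoice 189646.09 + 9620.16 + duty 3721.94 = 202988.19
Supplier B (FCA):
CIF value = FCA price + origin terminal + freight + insurance = 166599.97 + 220.86 + 5595.67 + 649.79 = 173066.29
Import duty = 173066.29 × 1.9% = 3288.26
Buyer bears (B): 220.86 + 5595.67 + 649.79 + 1288.17 + 81.51 + 2005.02 = 9841.02
Landed cost (B) = invoice 166599.97 + 9841.02 + duty 3288.26 = 179729.25
Difference = |202988.19 − 179729.25| = 23258.94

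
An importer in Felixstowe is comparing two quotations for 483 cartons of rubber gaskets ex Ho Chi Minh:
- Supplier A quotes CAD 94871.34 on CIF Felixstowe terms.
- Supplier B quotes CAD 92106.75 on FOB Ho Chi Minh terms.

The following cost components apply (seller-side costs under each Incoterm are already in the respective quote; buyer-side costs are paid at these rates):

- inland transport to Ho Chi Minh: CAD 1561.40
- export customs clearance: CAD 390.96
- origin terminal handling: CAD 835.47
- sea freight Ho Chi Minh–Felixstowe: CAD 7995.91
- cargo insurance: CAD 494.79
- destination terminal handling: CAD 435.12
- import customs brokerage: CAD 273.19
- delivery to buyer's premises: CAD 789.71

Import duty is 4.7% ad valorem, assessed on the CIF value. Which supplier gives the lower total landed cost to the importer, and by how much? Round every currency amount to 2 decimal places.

Supplier A is cheaper by CAD 5995.24

Supplier A (CIF):
The CIF price already equals the CIF value: 94871.34
Import duty = 94871.34 × 4.7% = 4458.95
Buyer bears (A): 435.12 + 273.19 + 789.71 = 1498.02
Landed cost (A) = invoice 94871.34 + 1498.02 + duty 4458.95 = 100828.31
Supplier B (FOB):
CIF value = FOB price + freight + insurance = 92106.75 + 7995.91 + 494.79 = 100597.45
Import duty = 100597.45 × 4.7% = 4728.08
Buyer bears (B): 7995.91 + 494.79 + 435.12 + 273.19 + 789.71 = 9988.72
Landed cost (B) = invoice 92106.75 + 9988.72 + duty 4728.08 = 106823.55
Difference = |100828.31 − 106823.55| = 5995.24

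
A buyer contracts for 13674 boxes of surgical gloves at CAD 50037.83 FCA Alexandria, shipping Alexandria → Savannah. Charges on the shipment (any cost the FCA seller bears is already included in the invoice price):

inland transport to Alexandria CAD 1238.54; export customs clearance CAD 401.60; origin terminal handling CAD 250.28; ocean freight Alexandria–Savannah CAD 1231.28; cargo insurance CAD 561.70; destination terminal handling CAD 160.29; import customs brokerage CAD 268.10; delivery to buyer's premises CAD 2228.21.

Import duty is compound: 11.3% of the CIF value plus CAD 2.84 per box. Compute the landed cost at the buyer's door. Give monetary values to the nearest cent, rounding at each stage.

Total landed cost: CAD 99457.01

FCA: the seller delivers export-cleared goods to the carrier; the buyer bears costs from that point.
Already in the invoice (seller's account under FCA): inland to port, export clearance — exclude.
CIF value = FCA price + origin terminal + freight + insurance = 50037.83 + 250.28 + 1231.28 + 561.70 = 52081.09
Ad valorem component: 52081.09 × 11.3% = 5885.16
Specific component: 13674 × 2.84 = 38834.16
Import duty = 5885.16 + 38834.16 = 44719.32
Buyer bears: origin terminal 250.28 + freight 1231.28 + insurance 561.70 + destination terminal 160.29 + brokerage 268.10 + delivery 2228.21 + duty 44719.32 = 49419.18
Landed cost = invoice 50037.83 + 49419.18 = 99457.01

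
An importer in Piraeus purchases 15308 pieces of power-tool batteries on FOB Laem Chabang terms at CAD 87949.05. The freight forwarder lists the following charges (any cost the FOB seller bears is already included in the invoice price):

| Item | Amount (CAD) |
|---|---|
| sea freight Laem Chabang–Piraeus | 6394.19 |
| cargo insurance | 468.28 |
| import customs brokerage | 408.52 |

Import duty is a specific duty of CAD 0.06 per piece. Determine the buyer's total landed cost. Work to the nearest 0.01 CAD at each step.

FOB: the seller bears costs until goods are on board at the origin port; the buyer bears freight, insurance and all costs thereafter.
CIF value = FOB price + freight + insurance = 87949.05 + 6394.19 + 468.28 = 94811.52
Import duty = 15308 × 0.06 = 918.48
Buyer bears: freight 6394.19 + insurance 468.28 + brokerage 408.52 + duty 918.48 = 8189.47
Landed cost = invoice 87949.05 + 8189.47 = 96138.52

Total landed cost: CAD 96138.52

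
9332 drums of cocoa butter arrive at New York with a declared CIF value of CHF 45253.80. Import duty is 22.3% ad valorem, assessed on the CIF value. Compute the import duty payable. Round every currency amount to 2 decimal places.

Import duty: CHF 10091.60

Import duty = 45253.80 × 22.3% = 10091.60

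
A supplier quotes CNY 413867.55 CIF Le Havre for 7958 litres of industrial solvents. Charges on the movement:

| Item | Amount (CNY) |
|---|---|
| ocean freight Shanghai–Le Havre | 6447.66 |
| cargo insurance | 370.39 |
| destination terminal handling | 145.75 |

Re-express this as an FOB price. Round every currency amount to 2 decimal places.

Not relevant to the conversion: destination terminal — on the buyer under both terms; not part of either seller's price.
From CIF to FOB, the seller no longer bears: freight, insurance.
FOB price = 413867.55 − 6447.66 − 370.39 = 407049.50

FOB price: CNY 407049.50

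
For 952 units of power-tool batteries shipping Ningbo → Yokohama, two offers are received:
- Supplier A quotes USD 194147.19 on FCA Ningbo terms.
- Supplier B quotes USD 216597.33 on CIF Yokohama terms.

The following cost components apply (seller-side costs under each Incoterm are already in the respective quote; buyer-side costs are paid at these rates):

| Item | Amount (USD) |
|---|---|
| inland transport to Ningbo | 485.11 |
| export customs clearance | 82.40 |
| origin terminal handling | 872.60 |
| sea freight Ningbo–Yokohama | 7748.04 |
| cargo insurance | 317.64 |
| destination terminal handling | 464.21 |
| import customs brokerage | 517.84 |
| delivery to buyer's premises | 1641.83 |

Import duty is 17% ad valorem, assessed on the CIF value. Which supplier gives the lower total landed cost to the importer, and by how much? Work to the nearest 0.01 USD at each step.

Supplier A is cheaper by USD 15808.88

Supplier A (FCA):
CIF value = FCA price + origin terminal + freight + insurance = 194147.19 + 872.60 + 7748.04 + 317.64 = 203085.47
Import duty = 203085.47 × 17% = 34524.53
Buyer bears (A): 872.60 + 7748.04 + 317.64 + 464.21 + 517.84 + 1641.83 = 11562.16
Landed cost (A) = invoice 194147.19 + 11562.16 + duty 34524.53 = 240233.88
Supplier B (CIF):
The CIF price already equals the CIF value: 216597.33
Import duty = 216597.33 × 17% = 36821.55
Buyer bears (B): 464.21 + 517.84 + 1641.83 = 2623.88
Landed cost (B) = invoice 216597.33 + 2623.88 + duty 36821.55 = 256042.76
Difference = |240233.88 − 256042.76| = 15808.88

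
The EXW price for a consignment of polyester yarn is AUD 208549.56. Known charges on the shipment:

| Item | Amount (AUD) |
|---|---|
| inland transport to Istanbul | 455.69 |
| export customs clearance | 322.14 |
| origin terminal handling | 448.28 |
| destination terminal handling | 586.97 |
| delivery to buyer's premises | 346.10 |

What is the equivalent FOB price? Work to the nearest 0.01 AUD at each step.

FOB price: AUD 209775.67

Not relevant to the conversion: delivery, destination terminal — on the buyer under both terms; not part of either seller's price.
From EXW to FOB, the seller additionally bears: inland to port, export clearance, origin terminal.
FOB price = 208549.56 + 455.69 + 322.14 + 448.28 = 209775.67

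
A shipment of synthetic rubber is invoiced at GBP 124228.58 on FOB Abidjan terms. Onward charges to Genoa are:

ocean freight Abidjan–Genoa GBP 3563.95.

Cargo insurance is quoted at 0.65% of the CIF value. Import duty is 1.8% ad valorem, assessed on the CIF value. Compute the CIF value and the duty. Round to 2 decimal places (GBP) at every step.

Let C be the CIF value. C = FOB price + freight + 0.65% × C
C − 0.65% × C = 124228.58 + 3563.95
0.9935 × C = 127792.53
C = 127792.53 / 0.9935 = 128628.62
Insurance premium = 0.65% × 128628.62 = 836.09
Import duty = 128628.62 × 1.8% = 2315.32

CIF value: GBP 128628.62; import duty: GBP 2315.32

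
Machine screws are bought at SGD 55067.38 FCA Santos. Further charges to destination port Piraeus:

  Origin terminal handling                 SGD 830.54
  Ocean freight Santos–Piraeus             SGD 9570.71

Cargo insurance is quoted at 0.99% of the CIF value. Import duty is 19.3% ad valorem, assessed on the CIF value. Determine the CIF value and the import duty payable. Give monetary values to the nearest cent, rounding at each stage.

CIF value: SGD 66123.25; import duty: SGD 12761.79

Let C be the CIF value. C = FCA price + pre-shipment costs + freight + 0.99% × C
C − 0.99% × C = 55067.38 + 830.54 + 9570.71
0.9901 × C = 65468.63
C = 65468.63 / 0.9901 = 66123.25
Insurance premium = 0.99% × 66123.25 = 654.62
Import duty = 66123.25 × 19.3% = 12761.79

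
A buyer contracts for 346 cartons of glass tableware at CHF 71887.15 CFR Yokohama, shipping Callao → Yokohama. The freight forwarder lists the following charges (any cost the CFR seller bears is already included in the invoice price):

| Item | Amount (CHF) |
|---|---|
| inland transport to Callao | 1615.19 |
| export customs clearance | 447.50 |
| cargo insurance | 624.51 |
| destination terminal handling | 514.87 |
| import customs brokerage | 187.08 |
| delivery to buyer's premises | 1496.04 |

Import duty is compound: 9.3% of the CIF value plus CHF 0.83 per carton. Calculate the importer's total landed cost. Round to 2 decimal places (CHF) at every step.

Total landed cost: CHF 81740.41

CFR: the seller pays costs through ocean freight to the destination port, but not insurance.
Already in the invoice (seller's account under CFR): inland to port, export clearance — exclude.
CIF value = CFR price + insurance = 71887.15 + 624.51 = 72511.66
Ad valorem component: 72511.66 × 9.3% = 6743.58
Specific component: 346 × 0.83 = 287.18
Import duty = 6743.58 + 287.18 = 7030.76
Buyer bears: insurance 624.51 + destination terminal 514.87 + brokerage 187.08 + delivery 1496.04 + duty 7030.76 = 9853.26
Landed cost = invoice 71887.15 + 9853.26 = 81740.41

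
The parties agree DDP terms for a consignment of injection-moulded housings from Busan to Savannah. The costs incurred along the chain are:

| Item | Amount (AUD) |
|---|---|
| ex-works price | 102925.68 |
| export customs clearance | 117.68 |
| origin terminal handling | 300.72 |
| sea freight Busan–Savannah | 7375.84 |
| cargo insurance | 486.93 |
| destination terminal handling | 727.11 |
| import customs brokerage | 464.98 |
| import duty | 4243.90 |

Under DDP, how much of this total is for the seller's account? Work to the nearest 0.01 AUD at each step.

DDP: the seller bears all costs including import duty.
Seller's account: goods 102925.68 + export clearance 117.68 + origin terminal 300.72 + freight 7375.84 + insurance 486.93 + destination terminal 727.11 + brokerage 464.98 + duty 4243.90 = 116642.84
Buyer's account: 0.00

Seller's account: AUD 116642.84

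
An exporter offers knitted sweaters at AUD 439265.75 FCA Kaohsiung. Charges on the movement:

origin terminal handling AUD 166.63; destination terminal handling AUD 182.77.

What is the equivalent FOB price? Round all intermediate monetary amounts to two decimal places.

FOB price: AUD 439432.38

Not relevant to the conversion: destination terminal — on the buyer under both terms; not part of either seller's price.
From FCA to FOB, the seller additionally bears: origin terminal.
FOB price = 439265.75 + 166.63 = 439432.38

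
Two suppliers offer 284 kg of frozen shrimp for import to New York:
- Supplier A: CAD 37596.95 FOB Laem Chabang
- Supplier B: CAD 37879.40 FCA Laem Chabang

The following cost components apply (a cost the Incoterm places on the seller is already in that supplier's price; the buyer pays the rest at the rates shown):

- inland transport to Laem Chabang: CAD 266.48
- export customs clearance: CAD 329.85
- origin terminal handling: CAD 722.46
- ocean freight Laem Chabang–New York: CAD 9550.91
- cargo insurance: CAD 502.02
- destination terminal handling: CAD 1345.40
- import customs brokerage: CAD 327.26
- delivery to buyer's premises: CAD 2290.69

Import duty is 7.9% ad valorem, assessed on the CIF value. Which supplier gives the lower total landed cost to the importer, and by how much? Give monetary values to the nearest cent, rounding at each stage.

Supplier A is cheaper by CAD 1084.30

Supplier A (FOB):
CIF value = FOB price + freight + insurance = 37596.95 + 9550.91 + 502.02 = 47649.88
Import duty = 47649.88 × 7.9% = 3764.34
Buyer bears (A): 9550.91 + 502.02 + 1345.40 + 327.26 + 2290.69 = 14016.28
Landed cost (A) = invoice 37596.95 + 14016.28 + duty 3764.34 = 55377.57
Supplier B (FCA):
CIF value = FCA price + origin terminal + freight + insurance = 37879.40 + 722.46 + 9550.91 + 502.02 = 48654.79
Import duty = 48654.79 × 7.9% = 3843.73
Buyer bears (B): 722.46 + 9550.91 + 502.02 + 1345.40 + 327.26 + 2290.69 = 14738.74
Landed cost (B) = invoice 37879.40 + 14738.74 + duty 3843.73 = 56461.87
Difference = |55377.57 − 56461.87| = 1084.30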